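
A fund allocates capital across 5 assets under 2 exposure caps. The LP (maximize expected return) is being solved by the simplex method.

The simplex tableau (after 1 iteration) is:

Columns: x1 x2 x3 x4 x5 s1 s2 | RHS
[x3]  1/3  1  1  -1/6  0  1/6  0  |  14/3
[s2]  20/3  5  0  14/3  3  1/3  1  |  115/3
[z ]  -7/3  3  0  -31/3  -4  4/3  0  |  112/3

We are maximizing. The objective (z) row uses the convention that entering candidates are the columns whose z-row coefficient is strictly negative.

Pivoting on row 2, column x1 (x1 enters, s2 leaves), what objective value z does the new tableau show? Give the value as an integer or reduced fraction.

203/4

Minimum ratio for x1: (115/3)/(20/3) = 23/4.
z changes by −(z-row coeff of x1)·ratio = −(-7/3)·(23/4) = 161/12.
New z = 112/3 + (161/12) = 203/4.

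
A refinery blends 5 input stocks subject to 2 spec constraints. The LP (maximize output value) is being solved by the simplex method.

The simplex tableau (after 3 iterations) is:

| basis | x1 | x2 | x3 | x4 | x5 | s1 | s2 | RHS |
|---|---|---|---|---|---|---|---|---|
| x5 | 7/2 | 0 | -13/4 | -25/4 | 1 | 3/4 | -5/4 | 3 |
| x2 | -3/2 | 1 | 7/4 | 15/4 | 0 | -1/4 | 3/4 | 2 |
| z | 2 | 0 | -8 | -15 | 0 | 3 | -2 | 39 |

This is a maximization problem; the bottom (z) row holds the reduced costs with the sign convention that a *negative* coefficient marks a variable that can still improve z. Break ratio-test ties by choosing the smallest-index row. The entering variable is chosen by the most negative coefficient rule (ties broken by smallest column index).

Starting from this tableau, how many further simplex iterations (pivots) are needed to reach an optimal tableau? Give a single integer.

pivot: x4 in, x2 out → z = 47
pivot: x1 in, x5 out → z = 217/3
pivot: x3 in, x4 out → z = 469/5
No improving column remains; optimal.

3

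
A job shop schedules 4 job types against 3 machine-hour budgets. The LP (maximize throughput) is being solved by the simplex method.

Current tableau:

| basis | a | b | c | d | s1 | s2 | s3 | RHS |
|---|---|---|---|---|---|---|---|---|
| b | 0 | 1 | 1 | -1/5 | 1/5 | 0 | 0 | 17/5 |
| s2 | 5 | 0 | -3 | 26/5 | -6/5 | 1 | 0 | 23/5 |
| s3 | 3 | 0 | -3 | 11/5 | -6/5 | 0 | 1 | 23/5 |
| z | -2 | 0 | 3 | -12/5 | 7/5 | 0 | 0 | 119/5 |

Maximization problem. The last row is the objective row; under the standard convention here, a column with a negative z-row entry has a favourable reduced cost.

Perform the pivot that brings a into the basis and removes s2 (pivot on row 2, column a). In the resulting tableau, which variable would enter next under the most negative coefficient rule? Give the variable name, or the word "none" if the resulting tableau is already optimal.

Pivot element 5. New z-row = old z-row − (-2)·(row 2/5).
Updated z-row coefficients: a: 0, b: 0, c: 9/5, d: -8/25, s1: 23/25, s2: 2/5, s3: 0.
The most negative is -8/25 in column d, so d would enter next.

d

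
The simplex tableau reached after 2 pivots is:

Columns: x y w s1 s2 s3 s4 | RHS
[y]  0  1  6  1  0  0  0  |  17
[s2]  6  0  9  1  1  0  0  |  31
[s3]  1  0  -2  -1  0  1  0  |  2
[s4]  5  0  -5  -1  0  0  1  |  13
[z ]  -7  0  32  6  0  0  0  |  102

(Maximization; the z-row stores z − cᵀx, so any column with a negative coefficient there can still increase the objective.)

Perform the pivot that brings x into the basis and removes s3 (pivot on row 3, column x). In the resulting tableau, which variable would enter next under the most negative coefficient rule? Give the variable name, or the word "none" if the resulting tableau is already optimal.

s1

Pivot element 1. New z-row = old z-row − (-7)·(row 3/1).
Updated z-row coefficients: x: 0, y: 0, w: 18, s1: -1, s2: 0, s3: 7, s4: 0.
The most negative is -1 in column s1, so s1 would enter next.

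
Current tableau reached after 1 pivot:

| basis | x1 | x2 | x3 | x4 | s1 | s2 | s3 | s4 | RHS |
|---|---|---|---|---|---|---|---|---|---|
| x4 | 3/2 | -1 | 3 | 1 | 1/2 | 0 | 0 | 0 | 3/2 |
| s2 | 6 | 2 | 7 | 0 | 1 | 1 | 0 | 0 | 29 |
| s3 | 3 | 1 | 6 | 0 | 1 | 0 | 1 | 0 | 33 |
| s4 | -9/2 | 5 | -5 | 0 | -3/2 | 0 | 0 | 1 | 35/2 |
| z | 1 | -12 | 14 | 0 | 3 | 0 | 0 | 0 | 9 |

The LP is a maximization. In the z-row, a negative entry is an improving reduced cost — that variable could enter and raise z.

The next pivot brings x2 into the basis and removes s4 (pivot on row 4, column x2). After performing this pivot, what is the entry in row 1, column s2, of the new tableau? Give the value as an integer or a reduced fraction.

0

Pivot element is row 4, column x2: 5.
Normalize row 4: new (row 4, s2) = 0/5 = 0.
row 1 ← row 1 − (-1)·(new row 4): 0 − (-1)·0 = 0.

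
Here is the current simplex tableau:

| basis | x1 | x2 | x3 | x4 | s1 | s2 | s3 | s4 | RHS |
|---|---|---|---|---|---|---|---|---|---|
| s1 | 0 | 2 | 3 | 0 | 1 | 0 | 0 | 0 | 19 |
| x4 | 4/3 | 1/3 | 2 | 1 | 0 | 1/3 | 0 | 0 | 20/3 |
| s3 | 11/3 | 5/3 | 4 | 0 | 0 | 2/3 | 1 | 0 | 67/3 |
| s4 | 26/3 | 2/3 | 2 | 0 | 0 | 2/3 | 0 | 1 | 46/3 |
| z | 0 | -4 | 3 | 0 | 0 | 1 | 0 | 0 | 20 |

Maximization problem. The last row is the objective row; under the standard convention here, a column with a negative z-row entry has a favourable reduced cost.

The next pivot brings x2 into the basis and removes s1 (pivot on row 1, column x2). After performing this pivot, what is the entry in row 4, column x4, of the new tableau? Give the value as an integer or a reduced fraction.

0

Pivot element is row 1, column x2: 2.
Normalize row 1: new (row 1, x4) = 0/2 = 0.
row 4 ← row 4 − (2/3)·(new row 1): 0 − (2/3)·0 = 0.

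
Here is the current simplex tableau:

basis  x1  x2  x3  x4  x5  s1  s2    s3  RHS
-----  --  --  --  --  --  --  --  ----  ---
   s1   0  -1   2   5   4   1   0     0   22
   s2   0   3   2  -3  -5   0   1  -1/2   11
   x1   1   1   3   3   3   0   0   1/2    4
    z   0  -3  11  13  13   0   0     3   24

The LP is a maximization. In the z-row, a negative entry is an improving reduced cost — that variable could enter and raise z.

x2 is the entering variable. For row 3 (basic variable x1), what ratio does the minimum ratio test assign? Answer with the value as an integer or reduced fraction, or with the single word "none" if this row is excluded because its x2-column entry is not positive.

Ratio = RHS / (x2 entry) = 4 / 1 = 4.

4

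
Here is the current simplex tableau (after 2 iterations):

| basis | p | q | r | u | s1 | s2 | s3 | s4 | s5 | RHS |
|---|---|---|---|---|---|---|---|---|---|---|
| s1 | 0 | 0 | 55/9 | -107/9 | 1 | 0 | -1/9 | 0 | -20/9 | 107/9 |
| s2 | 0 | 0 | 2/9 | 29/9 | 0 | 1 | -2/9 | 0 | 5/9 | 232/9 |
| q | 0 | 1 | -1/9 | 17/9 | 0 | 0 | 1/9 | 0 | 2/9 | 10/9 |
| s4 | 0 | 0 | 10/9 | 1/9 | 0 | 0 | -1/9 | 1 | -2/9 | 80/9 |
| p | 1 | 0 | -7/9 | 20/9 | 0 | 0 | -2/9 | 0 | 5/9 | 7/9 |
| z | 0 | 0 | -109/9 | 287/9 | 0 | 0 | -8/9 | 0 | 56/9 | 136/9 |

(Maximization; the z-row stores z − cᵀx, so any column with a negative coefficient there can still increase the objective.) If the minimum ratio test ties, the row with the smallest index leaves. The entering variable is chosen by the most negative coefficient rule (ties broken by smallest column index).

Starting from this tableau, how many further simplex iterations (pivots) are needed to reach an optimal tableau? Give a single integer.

pivot: r in, s1 out → z = 2127/55
pivot: s3 in, q out → z = 313/6
No improving column remains; optimal.

2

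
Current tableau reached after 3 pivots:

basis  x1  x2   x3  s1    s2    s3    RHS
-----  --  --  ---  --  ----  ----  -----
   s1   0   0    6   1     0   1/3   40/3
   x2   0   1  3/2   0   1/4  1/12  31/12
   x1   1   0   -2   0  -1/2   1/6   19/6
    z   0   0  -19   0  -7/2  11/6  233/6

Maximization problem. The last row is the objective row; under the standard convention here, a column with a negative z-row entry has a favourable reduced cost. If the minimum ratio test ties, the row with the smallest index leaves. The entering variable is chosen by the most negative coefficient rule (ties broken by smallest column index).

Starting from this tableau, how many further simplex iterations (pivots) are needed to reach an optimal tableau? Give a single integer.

pivot: x3 in, x2 out → z = 644/9
pivot: s2 in, x3 out → z = 75
No improving column remains; optimal.

2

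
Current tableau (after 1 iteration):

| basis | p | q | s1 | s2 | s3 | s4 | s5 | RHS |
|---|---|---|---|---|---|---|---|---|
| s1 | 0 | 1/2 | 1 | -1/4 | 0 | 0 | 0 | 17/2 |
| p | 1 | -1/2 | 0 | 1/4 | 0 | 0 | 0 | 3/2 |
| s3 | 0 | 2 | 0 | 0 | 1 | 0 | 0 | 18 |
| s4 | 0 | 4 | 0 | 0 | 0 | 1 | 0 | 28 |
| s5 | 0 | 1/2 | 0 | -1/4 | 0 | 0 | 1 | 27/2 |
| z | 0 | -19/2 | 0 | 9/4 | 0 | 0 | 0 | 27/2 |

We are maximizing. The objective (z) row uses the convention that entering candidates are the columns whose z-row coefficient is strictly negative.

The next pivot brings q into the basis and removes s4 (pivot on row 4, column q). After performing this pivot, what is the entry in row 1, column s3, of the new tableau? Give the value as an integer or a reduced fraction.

Pivot element is row 4, column q: 4.
Normalize row 4: new (row 4, s3) = 0/4 = 0.
row 1 ← row 1 − (1/2)·(new row 4): 0 − (1/2)·0 = 0.

0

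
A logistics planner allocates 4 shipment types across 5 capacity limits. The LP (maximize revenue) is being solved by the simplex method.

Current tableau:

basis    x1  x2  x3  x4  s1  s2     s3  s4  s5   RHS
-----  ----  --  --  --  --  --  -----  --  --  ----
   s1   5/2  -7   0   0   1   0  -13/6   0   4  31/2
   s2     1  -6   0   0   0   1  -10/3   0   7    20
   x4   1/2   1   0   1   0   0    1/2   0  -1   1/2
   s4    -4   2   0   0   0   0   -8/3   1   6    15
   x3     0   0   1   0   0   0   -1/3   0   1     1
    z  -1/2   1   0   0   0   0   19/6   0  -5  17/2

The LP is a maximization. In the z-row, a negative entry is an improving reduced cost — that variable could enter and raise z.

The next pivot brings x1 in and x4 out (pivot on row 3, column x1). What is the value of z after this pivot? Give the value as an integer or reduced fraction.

Minimum ratio for x1: (1/2)/(1/2) = 1.
z changes by −(z-row coeff of x1)·ratio = −(-1/2)·1 = 1/2.
New z = 17/2 + (1/2) = 9.

9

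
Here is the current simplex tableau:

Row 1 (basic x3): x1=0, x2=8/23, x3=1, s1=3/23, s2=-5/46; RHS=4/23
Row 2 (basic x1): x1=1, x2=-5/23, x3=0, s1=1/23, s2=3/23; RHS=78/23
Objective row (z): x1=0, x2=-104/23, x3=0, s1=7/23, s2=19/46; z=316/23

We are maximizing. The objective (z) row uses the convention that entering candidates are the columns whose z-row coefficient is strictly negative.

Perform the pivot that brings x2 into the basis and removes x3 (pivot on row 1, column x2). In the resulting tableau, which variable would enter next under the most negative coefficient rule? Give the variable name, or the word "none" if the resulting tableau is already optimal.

s2

Pivot element 8/23. New z-row = old z-row − (-104/23)·(row 1/(8/23)).
Updated z-row coefficients: x1: 0, x2: 0, x3: 13, s1: 2, s2: -1.
The most negative is -1 in column s2, so s2 would enter next.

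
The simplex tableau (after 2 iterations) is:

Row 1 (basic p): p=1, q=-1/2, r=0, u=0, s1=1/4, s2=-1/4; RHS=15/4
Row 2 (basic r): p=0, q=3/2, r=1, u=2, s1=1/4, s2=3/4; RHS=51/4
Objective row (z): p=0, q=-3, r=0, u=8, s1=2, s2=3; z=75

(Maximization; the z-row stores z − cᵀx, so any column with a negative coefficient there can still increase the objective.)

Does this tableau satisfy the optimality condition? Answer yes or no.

Column q has objective-row coefficient -3, which is negative; an improving pivot exists, so not yet optimal.

no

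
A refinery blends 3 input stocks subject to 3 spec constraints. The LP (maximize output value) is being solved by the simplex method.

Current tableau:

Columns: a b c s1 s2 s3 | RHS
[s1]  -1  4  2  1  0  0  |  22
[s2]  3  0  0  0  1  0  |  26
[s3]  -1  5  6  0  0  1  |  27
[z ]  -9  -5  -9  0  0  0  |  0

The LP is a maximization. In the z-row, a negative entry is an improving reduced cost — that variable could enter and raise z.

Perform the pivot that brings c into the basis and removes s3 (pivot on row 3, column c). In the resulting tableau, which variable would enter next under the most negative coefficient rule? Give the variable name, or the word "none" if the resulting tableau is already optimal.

Pivot element 6. New z-row = old z-row − (-9)·(row 3/6).
Updated z-row coefficients: a: -21/2, b: 5/2, c: 0, s1: 0, s2: 0, s3: 3/2.
The most negative is -21/2 in column a, so a would enter next.

a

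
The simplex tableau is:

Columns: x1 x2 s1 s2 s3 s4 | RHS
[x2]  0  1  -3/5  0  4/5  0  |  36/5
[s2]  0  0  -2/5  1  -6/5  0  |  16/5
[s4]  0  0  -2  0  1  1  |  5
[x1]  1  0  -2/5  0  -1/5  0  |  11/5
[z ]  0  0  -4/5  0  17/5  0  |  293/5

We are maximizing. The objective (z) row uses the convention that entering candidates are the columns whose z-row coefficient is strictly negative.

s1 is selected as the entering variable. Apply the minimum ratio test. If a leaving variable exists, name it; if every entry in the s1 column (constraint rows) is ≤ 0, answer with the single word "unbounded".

unbounded

s1-column entries: row 1: -3/5, row 2: -2/5, row 3: -2, row 4: -2/5. All ≤ 0, so s1 can increase without bound; the LP is unbounded in this direction.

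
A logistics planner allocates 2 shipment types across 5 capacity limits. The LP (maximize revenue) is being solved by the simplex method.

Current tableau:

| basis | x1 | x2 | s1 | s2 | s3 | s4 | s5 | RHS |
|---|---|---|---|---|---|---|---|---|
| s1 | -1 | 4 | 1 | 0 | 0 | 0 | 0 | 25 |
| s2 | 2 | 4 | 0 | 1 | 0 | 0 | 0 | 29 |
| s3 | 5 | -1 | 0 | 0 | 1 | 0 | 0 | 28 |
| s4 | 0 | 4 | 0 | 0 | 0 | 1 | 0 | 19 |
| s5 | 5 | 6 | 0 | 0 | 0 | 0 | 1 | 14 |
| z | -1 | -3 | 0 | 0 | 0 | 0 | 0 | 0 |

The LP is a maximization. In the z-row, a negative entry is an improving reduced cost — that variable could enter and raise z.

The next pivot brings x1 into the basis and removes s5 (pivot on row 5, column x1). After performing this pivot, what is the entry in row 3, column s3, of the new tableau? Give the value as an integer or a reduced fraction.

1

Pivot element is row 5, column x1: 5.
Normalize row 5: new (row 5, s3) = 0/5 = 0.
row 3 ← row 3 − 5·(new row 5): 1 − 5·0 = 1.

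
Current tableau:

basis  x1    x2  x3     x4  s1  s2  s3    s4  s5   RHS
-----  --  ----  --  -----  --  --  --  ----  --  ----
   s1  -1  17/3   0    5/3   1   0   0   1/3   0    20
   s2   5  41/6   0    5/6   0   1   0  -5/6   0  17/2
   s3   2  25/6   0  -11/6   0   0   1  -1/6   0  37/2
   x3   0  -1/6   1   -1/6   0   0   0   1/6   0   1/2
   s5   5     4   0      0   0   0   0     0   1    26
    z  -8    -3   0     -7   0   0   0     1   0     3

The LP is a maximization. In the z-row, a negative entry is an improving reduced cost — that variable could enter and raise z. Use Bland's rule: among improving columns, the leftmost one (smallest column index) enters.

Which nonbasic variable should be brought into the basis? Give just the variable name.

Objective-row coefficients: x1: -8, x2: -3, x3: 0, x4: -7, s1: 0, s2: 0, s3: 0, s4: 1, s5: 0.
Improving columns: x1, x2, x4. Bland's rule picks the smallest column index → x1.

x1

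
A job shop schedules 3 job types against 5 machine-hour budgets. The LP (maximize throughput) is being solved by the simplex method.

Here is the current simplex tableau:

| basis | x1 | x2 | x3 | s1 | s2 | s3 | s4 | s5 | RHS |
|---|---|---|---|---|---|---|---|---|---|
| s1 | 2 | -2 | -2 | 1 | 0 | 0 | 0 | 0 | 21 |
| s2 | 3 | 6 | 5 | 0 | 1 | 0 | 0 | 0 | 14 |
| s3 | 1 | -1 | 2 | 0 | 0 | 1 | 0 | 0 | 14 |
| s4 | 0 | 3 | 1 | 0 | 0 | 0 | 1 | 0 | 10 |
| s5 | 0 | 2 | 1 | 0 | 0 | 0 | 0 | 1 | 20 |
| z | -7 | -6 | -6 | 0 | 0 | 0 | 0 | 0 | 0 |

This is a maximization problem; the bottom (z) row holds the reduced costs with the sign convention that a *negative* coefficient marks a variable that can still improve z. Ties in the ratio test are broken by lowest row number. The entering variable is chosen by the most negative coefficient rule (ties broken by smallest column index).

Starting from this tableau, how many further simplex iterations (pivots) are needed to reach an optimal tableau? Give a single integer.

1

pivot: x1 in, s2 out → z = 98/3
No improving column remains; optimal.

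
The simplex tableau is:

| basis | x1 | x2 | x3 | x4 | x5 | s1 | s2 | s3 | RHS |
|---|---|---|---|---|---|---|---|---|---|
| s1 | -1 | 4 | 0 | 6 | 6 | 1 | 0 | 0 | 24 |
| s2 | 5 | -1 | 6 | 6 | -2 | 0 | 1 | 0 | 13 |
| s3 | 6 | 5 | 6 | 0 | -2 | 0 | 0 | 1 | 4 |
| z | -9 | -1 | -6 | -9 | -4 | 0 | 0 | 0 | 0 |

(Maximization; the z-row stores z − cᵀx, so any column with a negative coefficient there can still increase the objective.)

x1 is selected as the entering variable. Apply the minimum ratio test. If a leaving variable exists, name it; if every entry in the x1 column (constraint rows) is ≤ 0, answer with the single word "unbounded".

s3

Ratios: row 1 (s1): entry -1 ≤ 0, skip; row 2 (s2): 13/5 = 13/5; row 3 (s3): 4/6 = 2/3.
Minimum ratio is in the s3 row, so s3 leaves.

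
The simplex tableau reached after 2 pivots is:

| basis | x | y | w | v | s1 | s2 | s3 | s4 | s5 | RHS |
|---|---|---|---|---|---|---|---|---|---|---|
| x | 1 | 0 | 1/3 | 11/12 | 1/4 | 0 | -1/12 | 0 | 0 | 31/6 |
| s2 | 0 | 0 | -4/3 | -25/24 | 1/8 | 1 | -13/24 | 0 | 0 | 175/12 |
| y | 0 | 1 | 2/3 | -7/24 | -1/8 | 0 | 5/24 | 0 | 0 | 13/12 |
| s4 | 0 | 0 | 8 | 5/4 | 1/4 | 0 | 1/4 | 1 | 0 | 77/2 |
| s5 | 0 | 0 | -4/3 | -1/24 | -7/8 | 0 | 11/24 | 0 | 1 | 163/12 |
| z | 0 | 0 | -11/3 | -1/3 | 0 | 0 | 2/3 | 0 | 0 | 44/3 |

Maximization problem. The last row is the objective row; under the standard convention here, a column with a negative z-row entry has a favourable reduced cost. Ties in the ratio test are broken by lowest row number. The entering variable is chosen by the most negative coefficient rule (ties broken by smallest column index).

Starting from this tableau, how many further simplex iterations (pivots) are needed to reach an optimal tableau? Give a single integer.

pivot: w in, y out → z = 165/8
pivot: v in, x out → z = 494/17
pivot: s1 in, s4 out → z = 92/3
No improving column remains; optimal.

3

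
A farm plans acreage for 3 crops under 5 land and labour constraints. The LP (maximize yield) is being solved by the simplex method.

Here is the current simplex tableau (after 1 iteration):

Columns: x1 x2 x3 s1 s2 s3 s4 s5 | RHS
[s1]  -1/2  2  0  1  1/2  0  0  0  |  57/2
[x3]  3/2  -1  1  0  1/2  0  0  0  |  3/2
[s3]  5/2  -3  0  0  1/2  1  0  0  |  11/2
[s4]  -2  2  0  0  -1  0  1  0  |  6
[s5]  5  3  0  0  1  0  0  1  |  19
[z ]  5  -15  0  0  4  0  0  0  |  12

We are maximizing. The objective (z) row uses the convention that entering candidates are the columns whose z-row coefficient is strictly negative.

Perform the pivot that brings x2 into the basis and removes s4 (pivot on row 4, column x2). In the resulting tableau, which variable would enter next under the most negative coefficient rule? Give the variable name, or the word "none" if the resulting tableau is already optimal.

Pivot element 2. New z-row = old z-row − (-15)·(row 4/2).
Updated z-row coefficients: x1: -10, x2: 0, x3: 0, s1: 0, s2: -7/2, s3: 0, s4: 15/2, s5: 0.
The most negative is -10 in column x1, so x1 would enter next.

x1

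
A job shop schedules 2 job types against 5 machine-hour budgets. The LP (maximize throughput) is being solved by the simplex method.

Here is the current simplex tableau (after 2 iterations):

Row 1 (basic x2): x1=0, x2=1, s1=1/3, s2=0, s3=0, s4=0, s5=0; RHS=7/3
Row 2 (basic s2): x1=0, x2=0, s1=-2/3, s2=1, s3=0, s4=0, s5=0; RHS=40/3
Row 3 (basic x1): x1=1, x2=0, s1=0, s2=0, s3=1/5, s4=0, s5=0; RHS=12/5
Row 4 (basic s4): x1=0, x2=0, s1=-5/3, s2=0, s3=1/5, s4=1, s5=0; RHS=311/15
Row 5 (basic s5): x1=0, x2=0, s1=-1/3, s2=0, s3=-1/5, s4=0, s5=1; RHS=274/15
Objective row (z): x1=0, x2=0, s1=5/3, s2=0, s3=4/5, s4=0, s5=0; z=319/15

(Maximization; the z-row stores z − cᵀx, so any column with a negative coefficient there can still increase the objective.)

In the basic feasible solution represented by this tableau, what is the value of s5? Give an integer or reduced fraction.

274/15

s5 is basic (row 5); its value is the RHS of that row: 274/15.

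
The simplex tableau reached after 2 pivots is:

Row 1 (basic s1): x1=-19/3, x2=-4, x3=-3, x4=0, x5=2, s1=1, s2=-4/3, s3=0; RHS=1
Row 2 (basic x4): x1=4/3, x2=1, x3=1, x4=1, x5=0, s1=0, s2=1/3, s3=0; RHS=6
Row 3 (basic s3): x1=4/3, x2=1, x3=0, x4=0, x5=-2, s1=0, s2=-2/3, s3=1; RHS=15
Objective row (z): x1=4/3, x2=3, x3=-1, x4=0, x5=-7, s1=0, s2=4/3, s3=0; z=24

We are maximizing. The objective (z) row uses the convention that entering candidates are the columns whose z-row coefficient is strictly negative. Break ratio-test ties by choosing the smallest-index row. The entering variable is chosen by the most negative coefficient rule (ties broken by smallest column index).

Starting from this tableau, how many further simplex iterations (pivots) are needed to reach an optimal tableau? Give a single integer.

pivot: x5 in, s1 out → z = 55/2
pivot: x1 in, x4 out → z = 485/4
No improving column remains; optimal.

2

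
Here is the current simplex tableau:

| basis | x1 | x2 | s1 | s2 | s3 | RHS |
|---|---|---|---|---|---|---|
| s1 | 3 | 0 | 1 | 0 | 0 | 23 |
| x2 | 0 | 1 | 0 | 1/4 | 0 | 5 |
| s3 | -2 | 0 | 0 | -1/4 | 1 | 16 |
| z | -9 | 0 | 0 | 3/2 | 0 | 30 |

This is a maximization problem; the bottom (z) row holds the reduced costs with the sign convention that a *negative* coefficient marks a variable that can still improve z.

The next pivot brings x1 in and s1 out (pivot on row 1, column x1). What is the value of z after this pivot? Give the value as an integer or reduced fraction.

99

Minimum ratio for x1: 23/3 = 23/3.
z changes by −(z-row coeff of x1)·ratio = −(-9)·(23/3) = 69.
New z = 30 + 69 = 99.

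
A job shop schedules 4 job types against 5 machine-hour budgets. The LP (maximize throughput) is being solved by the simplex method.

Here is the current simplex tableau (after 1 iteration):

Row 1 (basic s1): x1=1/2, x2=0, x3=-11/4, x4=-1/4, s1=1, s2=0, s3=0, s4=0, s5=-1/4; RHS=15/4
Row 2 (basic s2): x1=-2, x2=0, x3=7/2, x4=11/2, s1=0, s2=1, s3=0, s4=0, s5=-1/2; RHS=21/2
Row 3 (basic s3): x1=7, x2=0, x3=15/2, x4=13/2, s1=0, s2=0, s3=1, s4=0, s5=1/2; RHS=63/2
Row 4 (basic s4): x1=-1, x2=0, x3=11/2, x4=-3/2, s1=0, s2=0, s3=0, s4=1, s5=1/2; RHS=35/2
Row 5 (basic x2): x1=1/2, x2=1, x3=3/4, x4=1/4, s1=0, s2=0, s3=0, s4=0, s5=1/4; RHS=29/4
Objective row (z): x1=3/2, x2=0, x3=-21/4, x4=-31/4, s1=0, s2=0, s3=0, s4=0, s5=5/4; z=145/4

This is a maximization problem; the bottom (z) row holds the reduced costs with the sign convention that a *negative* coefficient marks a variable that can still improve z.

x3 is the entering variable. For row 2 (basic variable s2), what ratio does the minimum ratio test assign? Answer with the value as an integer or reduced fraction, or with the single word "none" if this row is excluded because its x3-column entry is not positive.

Ratio = RHS / (x3 entry) = (21/2) / (7/2) = 3.

3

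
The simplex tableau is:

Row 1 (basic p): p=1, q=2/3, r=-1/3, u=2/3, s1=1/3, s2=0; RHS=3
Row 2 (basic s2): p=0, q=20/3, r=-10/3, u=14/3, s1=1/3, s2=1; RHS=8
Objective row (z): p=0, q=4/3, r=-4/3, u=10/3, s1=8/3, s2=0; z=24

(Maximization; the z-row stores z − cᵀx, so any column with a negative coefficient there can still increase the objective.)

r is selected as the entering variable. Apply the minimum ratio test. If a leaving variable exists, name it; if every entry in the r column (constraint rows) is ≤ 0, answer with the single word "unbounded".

r-column entries: row 1: -1/3, row 2: -10/3. All ≤ 0, so r can increase without bound; the LP is unbounded in this direction.

unbounded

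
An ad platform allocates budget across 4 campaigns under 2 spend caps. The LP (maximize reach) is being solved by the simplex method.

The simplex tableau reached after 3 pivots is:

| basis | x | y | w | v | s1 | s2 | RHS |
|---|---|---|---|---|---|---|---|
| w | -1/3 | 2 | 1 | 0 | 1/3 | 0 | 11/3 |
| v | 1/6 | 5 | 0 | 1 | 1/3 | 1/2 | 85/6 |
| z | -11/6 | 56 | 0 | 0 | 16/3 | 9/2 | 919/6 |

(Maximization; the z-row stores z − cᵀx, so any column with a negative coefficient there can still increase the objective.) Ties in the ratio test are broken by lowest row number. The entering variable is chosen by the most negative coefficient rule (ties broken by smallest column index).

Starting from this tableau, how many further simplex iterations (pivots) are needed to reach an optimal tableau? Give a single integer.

pivot: x in, v out → z = 309
No improving column remains; optimal.

1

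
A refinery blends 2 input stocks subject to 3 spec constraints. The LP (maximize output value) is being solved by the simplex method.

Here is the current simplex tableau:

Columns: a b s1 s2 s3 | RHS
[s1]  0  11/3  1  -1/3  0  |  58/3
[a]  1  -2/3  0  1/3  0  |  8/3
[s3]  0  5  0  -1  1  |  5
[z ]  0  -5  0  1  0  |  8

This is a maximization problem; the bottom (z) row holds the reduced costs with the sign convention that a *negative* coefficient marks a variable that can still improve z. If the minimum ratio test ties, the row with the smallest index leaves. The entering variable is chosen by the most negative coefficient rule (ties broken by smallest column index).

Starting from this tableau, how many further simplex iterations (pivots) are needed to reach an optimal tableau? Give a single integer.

pivot: b in, s3 out → z = 13
No improving column remains; optimal.

1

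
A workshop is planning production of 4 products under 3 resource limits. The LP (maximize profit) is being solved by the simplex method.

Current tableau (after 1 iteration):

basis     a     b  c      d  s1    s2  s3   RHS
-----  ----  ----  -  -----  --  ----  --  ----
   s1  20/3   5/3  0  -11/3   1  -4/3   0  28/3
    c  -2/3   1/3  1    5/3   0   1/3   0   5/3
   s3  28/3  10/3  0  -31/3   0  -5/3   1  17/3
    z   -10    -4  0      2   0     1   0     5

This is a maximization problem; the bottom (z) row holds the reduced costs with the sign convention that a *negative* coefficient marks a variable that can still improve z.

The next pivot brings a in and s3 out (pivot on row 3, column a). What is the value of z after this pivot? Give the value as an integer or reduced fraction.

Minimum ratio for a: (17/3)/(28/3) = 17/28.
z changes by −(z-row coeff of a)·ratio = −(-10)·(17/28) = 85/14.
New z = 5 + (85/14) = 155/14.

155/14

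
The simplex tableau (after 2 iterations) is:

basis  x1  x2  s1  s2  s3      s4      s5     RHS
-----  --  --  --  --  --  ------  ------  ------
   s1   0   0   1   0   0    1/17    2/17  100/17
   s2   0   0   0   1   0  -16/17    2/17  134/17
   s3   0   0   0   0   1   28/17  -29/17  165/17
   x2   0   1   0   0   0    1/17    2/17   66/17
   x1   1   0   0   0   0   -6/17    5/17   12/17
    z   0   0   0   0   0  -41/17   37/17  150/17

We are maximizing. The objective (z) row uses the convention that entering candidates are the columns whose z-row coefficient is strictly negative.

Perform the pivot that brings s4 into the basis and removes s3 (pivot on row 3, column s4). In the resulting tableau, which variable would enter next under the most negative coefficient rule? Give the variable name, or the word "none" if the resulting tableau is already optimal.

Pivot element 28/17. New z-row = old z-row − (-41/17)·(row 3/(28/17)).
Updated z-row coefficients: x1: 0, x2: 0, s1: 0, s2: 0, s3: 41/28, s4: 0, s5: -9/28.
The most negative is -9/28 in column s5, so s5 would enter next.

s5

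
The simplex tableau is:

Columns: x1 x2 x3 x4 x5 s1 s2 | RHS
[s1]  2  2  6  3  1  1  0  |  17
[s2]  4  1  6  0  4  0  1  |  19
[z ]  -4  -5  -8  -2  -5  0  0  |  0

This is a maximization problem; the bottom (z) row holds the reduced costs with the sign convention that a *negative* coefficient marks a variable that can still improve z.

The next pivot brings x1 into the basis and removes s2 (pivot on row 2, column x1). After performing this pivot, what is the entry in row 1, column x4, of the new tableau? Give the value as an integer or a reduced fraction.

3

Pivot element is row 2, column x1: 4.
Normalize row 2: new (row 2, x4) = 0/4 = 0.
row 1 ← row 1 − 2·(new row 2): 3 − 2·0 = 3.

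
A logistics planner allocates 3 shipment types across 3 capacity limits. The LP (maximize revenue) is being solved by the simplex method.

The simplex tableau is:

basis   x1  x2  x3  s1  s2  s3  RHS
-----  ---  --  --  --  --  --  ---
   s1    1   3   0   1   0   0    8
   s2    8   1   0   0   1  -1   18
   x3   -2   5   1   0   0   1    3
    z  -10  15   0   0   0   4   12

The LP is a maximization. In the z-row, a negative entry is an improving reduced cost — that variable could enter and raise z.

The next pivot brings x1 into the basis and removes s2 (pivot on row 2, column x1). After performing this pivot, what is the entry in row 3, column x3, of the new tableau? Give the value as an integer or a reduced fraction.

1

Pivot element is row 2, column x1: 8.
Normalize row 2: new (row 2, x3) = 0/8 = 0.
row 3 ← row 3 − (-2)·(new row 2): 1 − (-2)·0 = 1.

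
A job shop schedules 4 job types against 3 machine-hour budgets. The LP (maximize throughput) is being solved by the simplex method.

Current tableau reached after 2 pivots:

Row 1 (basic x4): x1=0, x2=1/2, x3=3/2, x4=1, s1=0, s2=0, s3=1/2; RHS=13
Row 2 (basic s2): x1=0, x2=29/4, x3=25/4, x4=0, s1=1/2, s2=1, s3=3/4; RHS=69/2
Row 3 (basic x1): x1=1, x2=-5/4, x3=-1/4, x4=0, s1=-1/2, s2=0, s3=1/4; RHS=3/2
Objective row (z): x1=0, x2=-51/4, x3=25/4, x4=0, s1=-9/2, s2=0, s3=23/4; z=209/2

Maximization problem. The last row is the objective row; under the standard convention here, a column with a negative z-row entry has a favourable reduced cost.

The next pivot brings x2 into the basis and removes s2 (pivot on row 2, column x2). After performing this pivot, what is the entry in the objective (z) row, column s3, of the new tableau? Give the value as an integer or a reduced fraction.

Pivot element is row 2, column x2: 29/4.
Normalize row 2: new (row 2, s3) = (3/4)/(29/4) = 3/29.
z-row ← z-row − (-51/4)·(new row 2): 23/4 − (-51/4)·(3/29) = 205/29.

205/29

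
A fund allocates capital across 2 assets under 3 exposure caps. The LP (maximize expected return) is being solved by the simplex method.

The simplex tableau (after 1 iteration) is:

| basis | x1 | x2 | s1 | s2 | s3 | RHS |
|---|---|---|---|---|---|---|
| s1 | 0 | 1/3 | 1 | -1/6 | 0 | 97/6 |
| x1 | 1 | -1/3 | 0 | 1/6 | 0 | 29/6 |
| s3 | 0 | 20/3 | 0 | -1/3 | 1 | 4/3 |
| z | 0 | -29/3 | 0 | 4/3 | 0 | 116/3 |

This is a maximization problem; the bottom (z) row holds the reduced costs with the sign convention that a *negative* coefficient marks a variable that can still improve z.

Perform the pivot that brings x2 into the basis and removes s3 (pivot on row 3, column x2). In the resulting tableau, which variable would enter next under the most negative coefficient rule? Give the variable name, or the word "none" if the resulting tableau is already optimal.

Pivot element 20/3. New z-row = old z-row − (-29/3)·(row 3/(20/3)).
Updated z-row coefficients: x1: 0, x2: 0, s1: 0, s2: 17/20, s3: 29/20.
No coefficient is strictly negative; the tableau after this pivot is optimal.

none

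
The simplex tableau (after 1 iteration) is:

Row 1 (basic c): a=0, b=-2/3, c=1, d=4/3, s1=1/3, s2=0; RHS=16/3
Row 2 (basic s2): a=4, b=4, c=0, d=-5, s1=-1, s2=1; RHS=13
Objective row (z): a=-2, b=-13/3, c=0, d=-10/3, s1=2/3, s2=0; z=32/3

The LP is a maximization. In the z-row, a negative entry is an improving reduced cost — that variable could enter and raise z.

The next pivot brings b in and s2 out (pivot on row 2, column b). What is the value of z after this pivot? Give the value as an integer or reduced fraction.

99/4

Minimum ratio for b: 13/4 = 13/4.
z changes by −(z-row coeff of b)·ratio = −(-13/3)·(13/4) = 169/12.
New z = 32/3 + (169/12) = 99/4.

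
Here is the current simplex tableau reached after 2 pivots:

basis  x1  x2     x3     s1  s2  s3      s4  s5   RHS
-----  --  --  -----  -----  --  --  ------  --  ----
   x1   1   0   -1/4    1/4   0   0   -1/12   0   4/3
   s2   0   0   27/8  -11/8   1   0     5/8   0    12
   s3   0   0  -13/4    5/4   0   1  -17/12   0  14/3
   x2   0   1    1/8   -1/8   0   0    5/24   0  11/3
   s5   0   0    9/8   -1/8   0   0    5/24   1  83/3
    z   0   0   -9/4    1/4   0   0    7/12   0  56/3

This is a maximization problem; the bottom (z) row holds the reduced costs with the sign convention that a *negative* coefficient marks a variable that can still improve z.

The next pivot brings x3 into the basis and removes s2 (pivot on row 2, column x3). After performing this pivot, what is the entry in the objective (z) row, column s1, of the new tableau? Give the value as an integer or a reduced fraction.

-2/3

Pivot element is row 2, column x3: 27/8.
Normalize row 2: new (row 2, s1) = (-11/8)/(27/8) = -11/27.
z-row ← z-row − (-9/4)·(new row 2): 1/4 − (-9/4)·(-11/27) = -2/3.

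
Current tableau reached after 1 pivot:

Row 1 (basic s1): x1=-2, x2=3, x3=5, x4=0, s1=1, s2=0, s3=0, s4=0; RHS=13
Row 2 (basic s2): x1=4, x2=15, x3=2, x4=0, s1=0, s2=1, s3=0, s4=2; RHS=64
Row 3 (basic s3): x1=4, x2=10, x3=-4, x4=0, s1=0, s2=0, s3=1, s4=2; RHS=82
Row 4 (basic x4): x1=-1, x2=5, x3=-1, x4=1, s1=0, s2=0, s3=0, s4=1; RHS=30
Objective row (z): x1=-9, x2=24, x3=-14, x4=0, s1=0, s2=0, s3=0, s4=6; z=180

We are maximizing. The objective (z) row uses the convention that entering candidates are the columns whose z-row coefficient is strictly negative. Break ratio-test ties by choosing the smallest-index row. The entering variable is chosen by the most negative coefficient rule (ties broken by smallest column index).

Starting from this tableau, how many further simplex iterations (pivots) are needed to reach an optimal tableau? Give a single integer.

pivot: x3 in, s1 out → z = 1082/5
pivot: x1 in, s2 out → z = 1581/4
No improving column remains; optimal.

2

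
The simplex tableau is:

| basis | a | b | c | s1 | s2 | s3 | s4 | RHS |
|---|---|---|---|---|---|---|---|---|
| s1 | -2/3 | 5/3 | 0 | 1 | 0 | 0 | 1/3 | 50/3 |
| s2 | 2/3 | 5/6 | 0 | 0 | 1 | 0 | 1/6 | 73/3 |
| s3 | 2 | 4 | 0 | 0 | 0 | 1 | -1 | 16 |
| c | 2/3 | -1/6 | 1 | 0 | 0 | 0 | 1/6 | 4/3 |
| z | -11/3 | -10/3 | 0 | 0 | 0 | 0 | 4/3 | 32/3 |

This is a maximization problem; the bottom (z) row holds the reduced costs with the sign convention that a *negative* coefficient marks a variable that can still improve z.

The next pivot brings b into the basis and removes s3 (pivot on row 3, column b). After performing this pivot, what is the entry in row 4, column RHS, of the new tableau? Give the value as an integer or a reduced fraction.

Pivot element is row 3, column b: 4.
Normalize row 3: new (row 3, RHS) = 16/4 = 4.
row 4 ← row 4 − (-1/6)·(new row 3): 4/3 − (-1/6)·4 = 2.

2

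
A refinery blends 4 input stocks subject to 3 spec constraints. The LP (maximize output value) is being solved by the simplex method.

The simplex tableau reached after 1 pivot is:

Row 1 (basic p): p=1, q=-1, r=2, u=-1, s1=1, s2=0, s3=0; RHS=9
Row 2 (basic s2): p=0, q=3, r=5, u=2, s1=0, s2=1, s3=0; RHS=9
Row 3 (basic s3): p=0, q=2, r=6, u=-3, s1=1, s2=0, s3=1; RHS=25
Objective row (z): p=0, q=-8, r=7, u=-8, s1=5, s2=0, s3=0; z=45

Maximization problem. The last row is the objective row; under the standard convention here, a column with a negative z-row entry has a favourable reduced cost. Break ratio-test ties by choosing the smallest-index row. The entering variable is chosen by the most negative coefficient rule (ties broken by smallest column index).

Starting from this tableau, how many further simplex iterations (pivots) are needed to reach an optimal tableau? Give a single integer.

2

pivot: q in, s2 out → z = 69
pivot: u in, q out → z = 81
No improving column remains; optimal.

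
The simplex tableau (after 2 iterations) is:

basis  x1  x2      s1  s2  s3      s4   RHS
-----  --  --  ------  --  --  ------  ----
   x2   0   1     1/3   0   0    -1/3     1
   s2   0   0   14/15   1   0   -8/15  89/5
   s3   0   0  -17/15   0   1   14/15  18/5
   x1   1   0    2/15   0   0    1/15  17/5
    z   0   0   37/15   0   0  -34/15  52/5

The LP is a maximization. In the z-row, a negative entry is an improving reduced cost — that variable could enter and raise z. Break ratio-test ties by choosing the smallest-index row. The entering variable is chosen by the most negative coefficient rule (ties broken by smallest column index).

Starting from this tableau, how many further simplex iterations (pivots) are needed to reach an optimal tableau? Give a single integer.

2

pivot: s4 in, s3 out → z = 134/7
pivot: s1 in, x1 out → z = 70/3
No improving column remains; optimal.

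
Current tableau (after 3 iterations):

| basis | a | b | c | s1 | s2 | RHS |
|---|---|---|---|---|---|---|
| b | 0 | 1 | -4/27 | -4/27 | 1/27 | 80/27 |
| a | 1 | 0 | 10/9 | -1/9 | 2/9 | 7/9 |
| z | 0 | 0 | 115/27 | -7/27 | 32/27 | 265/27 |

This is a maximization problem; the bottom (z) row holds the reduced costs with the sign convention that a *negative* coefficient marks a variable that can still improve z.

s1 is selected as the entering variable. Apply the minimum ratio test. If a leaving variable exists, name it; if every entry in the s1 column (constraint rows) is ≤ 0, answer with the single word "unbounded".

s1-column entries: row 1: -4/27, row 2: -1/9. All ≤ 0, so s1 can increase without bound; the LP is unbounded in this direction.

unbounded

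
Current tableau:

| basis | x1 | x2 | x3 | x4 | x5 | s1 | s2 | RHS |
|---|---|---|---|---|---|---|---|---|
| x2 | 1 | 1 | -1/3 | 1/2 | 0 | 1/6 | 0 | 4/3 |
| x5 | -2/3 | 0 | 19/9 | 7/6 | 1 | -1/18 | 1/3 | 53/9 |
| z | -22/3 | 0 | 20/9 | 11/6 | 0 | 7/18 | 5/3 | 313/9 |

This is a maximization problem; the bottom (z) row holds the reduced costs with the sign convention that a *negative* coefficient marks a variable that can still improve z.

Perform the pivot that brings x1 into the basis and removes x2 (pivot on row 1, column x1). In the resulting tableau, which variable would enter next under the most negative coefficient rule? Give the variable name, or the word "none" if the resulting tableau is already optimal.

x3

Pivot element 1. New z-row = old z-row − (-22/3)·(row 1/1).
Updated z-row coefficients: x1: 0, x2: 22/3, x3: -2/9, x4: 11/2, x5: 0, s1: 29/18, s2: 5/3.
The most negative is -2/9 in column x3, so x3 would enter next.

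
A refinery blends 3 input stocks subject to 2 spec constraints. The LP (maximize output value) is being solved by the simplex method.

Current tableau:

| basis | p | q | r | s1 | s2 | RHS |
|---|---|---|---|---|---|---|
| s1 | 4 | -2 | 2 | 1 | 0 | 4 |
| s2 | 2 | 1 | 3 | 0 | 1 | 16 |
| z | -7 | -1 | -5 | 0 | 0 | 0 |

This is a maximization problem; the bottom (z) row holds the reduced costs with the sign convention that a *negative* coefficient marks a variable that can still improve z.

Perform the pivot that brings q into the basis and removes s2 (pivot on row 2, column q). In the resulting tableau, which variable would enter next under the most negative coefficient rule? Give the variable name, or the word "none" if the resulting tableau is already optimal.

p

Pivot element 1. New z-row = old z-row − (-1)·(row 2/1).
Updated z-row coefficients: p: -5, q: 0, r: -2, s1: 0, s2: 1.
The most negative is -5 in column p, so p would enter next.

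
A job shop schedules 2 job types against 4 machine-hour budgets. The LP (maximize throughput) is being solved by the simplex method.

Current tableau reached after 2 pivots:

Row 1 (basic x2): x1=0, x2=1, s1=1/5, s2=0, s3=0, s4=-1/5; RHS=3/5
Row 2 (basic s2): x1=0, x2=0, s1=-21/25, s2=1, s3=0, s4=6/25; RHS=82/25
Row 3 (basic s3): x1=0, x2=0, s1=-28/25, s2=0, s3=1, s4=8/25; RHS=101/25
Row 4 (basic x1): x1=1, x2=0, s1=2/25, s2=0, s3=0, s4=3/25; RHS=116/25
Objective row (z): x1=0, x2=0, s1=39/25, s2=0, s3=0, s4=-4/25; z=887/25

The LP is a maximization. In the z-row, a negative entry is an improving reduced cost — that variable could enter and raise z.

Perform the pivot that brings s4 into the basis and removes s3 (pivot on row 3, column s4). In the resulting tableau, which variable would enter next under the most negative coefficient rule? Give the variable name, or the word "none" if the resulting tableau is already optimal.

Pivot element 8/25. New z-row = old z-row − (-4/25)·(row 3/(8/25)).
Updated z-row coefficients: x1: 0, x2: 0, s1: 1, s2: 0, s3: 1/2, s4: 0.
No coefficient is strictly negative; the tableau after this pivot is optimal.

none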